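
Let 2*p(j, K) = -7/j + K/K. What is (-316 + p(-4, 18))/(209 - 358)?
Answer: 2517/1192 ≈ 2.1116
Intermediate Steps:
p(j, K) = ½ - 7/(2*j) (p(j, K) = (-7/j + K/K)/2 = (-7/j + 1)/2 = (1 - 7/j)/2 = ½ - 7/(2*j))
(-316 + p(-4, 18))/(209 - 358) = (-316 + (½)*(-7 - 4)/(-4))/(209 - 358) = (-316 + (½)*(-¼)*(-11))/(-149) = (-316 + 11/8)*(-1/149) = -2517/8*(-1/149) = 2517/1192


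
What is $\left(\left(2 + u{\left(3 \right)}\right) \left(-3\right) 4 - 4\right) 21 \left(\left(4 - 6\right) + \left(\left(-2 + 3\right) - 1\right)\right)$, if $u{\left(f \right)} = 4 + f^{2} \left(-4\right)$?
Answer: $-14952$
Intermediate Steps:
$u{\left(f \right)} = 4 - 4 f^{2}$
$\left(\left(2 + u{\left(3 \right)}\right) \left(-3\right) 4 - 4\right) 21 \left(\left(4 - 6\right) + \left(\left(-2 + 3\right) - 1\right)\right) = \left(\left(2 + \left(4 - 4 \cdot 3^{2}\right)\right) \left(-3\right) 4 - 4\right) 21 \left(\left(4 - 6\right) + \left(\left(-2 + 3\right) - 1\right)\right) = \left(\left(2 + \left(4 - 36\right)\right) \left(-3\right) 4 - 4\right) 21 \left(\left(4 - 6\right) + \left(1 - 1\right)\right) = \left(\left(2 + \left(4 - 36\right)\right) \left(-3\right) 4 - 4\right) 21 \left(-2 + 0\right) = \left(\left(2 - 32\right) \left(-3\right) 4 - 4\right) 21 \left(-2\right) = \left(\left(-30\right) \left(-3\right) 4 - 4\right) 21 \left(-2\right) = \left(90 \cdot 4 - 4\right) 21 \left(-2\right) = \left(360 - 4\right) 21 \left(-2\right) = 356 \cdot 21 \left(-2\right) = 7476 \left(-2\right) = -14952$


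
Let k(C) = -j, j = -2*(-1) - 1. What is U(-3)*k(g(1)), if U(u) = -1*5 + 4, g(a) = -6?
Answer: 1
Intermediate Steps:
j = 1 (j = 2 - 1 = 1)
k(C) = -1 (k(C) = -1*1 = -1)
U(u) = -1 (U(u) = -5 + 4 = -1)
U(-3)*k(g(1)) = -1*(-1) = 1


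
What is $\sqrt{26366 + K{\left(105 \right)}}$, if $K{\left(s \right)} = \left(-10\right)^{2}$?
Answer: $\sqrt{26466} \approx 162.68$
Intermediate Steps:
$K{\left(s \right)} = 100$
$\sqrt{26366 + K{\left(105 \right)}} = \sqrt{26366 + 100} = \sqrt{26466}$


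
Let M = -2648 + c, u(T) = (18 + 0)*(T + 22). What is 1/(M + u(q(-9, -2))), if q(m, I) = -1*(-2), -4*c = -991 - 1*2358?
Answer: -4/5515 ≈ -0.00072529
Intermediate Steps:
c = 3349/4 (c = -(-991 - 1*2358)/4 = -(-991 - 2358)/4 = -¼*(-3349) = 3349/4 ≈ 837.25)
q(m, I) = 2
u(T) = 396 + 18*T (u(T) = 18*(22 + T) = 396 + 18*T)
M = -7243/4 (M = -2648 + 3349/4 = -7243/4 ≈ -1810.8)
1/(M + u(q(-9, -2))) = 1/(-7243/4 + (396 + 18*2)) = 1/(-7243/4 + (396 + 36)) = 1/(-7243/4 + 432) = 1/(-5515/4) = -4/5515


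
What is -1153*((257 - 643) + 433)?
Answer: -54191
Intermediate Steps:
-1153*((257 - 643) + 433) = -1153*(-386 + 433) = -1153*47 = -54191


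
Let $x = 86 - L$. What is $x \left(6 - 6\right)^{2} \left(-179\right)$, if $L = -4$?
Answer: $0$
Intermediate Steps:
$x = 90$ ($x = 86 - -4 = 86 + 4 = 90$)
$x \left(6 - 6\right)^{2} \left(-179\right) = 90 \left(6 - 6\right)^{2} \left(-179\right) = 90 \cdot 0^{2} \left(-179\right) = 90 \cdot 0 \left(-179\right) = 0 \left(-179\right) = 0$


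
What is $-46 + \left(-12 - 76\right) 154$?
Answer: $-13598$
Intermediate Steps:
$-46 + \left(-12 - 76\right) 154 = -46 - 13552 = -13598$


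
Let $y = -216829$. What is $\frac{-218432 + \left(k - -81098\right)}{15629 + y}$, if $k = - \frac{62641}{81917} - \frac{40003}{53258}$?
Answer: $\frac{599158542027853}{877782399903200} \approx 0.68258$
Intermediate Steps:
$k = - \frac{6613060129}{4362735586}$ ($k = \left(-62641\right) \frac{1}{81917} - \frac{40003}{53258} = - \frac{62641}{81917} - \frac{40003}{53258} = - \frac{6613060129}{4362735586} \approx -1.5158$)
$\frac{-218432 + \left(k - -81098\right)}{15629 + y} = \frac{-218432 - - \frac{353802517493299}{4362735586}}{15629 - 216829} = \frac{-218432 + \left(- \frac{6613060129}{4362735586} + 81098\right)}{-201200} = \left(-218432 + \frac{353802517493299}{4362735586}\right) \left(- \frac{1}{201200}\right) = \left(- \frac{599158542027853}{4362735586}\right) \left(- \frac{1}{201200}\right) = \frac{599158542027853}{877782399903200}$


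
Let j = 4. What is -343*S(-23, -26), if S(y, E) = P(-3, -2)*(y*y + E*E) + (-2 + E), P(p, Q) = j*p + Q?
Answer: 5796014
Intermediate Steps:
P(p, Q) = Q + 4*p (P(p, Q) = 4*p + Q = Q + 4*p)
S(y, E) = -2 + E - 14*E² - 14*y² (S(y, E) = (-2 + 4*(-3))*(y*y + E*E) + (-2 + E) = (-2 - 12)*(y² + E²) + (-2 + E) = -14*(E² + y²) + (-2 + E) = (-14*E² - 14*y²) + (-2 + E) = -2 + E - 14*E² - 14*y²)
-343*S(-23, -26) = -343*(-2 - 26 - 14*(-26)² - 14*(-23)²) = -343*(-2 - 26 - 14*676 - 14*529) = -343*(-2 - 26 - 9464 - 7406) = -343*(-16898) = 5796014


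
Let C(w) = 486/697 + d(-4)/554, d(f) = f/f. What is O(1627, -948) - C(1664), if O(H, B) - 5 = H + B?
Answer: 263848451/386138 ≈ 683.30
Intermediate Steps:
d(f) = 1
C(w) = 269941/386138 (C(w) = 486/697 + 1/554 = 269941/386138)
O(H, B) = 5 + B + H (O(H, B) = 5 + (H + B) = 5 + (B + H) = 5 + B + H)
O(1627, -948) - C(1664) = (5 - 948 + 1627) - 1*269941/386138 = 684 - 269941/386138 = 263848451/386138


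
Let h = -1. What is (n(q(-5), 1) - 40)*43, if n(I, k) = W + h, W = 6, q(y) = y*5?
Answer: -1505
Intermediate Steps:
q(y) = 5*y
n(I, k) = 5 (n(I, k) = 6 - 1 = 5)
(n(q(-5), 1) - 40)*43 = (5 - 40)*43 = -35*43 = -1505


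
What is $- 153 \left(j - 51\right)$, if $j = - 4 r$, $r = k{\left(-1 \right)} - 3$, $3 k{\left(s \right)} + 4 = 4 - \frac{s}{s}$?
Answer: $5763$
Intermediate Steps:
$k{\left(s \right)} = - \frac{1}{3}$ ($k{\left(s \right)} = - \frac{4}{3} + \frac{4 - \frac{s}{s}}{3} = - \frac{4}{3} + \frac{4 - 1}{3} = - \frac{4}{3} + \frac{1}{3} \cdot 3 = - \frac{4}{3} + 1 = - \frac{1}{3}$)
$r = - \frac{10}{3}$ ($r = - \frac{1}{3} - 3 = - \frac{10}{3} \approx -3.3333$)
$j = \frac{40}{3}$ ($j = \left(-4\right) \left(- \frac{10}{3}\right) = \frac{40}{3} \approx 13.333$)
$- 153 \left(j - 51\right) = - 153 \left(\frac{40}{3} - 51\right) = \left(-153\right) \left(- \frac{113}{3}\right) = 5763$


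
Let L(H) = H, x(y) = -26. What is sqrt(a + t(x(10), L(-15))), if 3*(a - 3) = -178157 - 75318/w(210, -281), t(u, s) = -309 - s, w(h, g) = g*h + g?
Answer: 2*I*sqrt(472021242674919)/177873 ≈ 244.29*I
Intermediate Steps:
w(h, g) = g + g*h
a = -10562497750/177873 (a = 3 + (-178157 - 75318*(-1/(281*(1 + 210))))/3 = 3 + (-178157 - 75318/((-281*211)))/3 = 3 + (-178157 - 75318/(-59291))/3 = 3 + (-178157 - 75318*(-1/59291))/3 = 3 + (-178157 + 75318/59291)/3 = 3 + (1/3)*(-10563031369/59291) = 3 - 10563031369/177873 = -10562497750/177873 ≈ -59382.)
sqrt(a + t(x(10), L(-15))) = sqrt(-10562497750/177873 + (-309 - 1*(-15))) = sqrt(-10562497750/177873 + (-309 + 15)) = sqrt(-10562497750/177873 - 294) = sqrt(-10614792412/177873) = 2*I*sqrt(472021242674919)/177873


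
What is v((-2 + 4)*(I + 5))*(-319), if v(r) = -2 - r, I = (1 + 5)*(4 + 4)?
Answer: 34452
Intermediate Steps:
I = 48 (I = 6*8 = 48)
v((-2 + 4)*(I + 5))*(-319) = (-2 - (-2 + 4)*(48 + 5))*(-319) = (-2 - 2*53)*(-319) = (-2 - 1*106)*(-319) = (-2 - 106)*(-319) = -108*(-319) = 34452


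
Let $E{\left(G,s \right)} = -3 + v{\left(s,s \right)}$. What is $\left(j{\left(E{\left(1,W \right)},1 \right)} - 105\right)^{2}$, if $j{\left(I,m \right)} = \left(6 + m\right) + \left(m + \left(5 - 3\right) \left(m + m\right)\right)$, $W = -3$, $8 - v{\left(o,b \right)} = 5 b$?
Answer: $8649$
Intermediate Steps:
$v{\left(o,b \right)} = 8 - 5 b$
$E{\left(G,s \right)} = 5 - 5 s$ ($E{\left(G,s \right)} = -3 - \left(-8 + 5 s\right) = 5 - 5 s$)
$j{\left(I,m \right)} = 6 + 6 m$ ($j{\left(I,m \right)} = \left(6 + m\right) + \left(m + 2 \cdot 2 m\right) = \left(6 + m\right) + \left(m + 4 m\right) = \left(6 + m\right) + 5 m = 6 + 6 m$)
$\left(j{\left(E{\left(1,W \right)},1 \right)} - 105\right)^{2} = \left(\left(6 + 6 \cdot 1\right) - 105\right)^{2} = \left(\left(6 + 6\right) - 105\right)^{2} = \left(12 - 105\right)^{2} = \left(-93\right)^{2} = 8649$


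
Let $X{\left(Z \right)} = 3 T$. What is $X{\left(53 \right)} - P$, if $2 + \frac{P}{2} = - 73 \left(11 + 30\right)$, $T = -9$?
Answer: $5963$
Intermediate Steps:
$X{\left(Z \right)} = -27$ ($X{\left(Z \right)} = 3 \left(-9\right) = -27$)
$P = -5990$ ($P = -4 + 2 \left(- 73 \left(11 + 30\right)\right) = -4 + 2 \left(\left(-73\right) 41\right) = -4 + 2 \left(-2993\right) = -4 - 5986 = -5990$)
$X{\left(53 \right)} - P = -27 - -5990 = -27 + 5990 = 5963$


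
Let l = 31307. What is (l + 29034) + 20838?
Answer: 81179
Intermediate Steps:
(l + 29034) + 20838 = (31307 + 29034) + 20838 = 60341 + 20838 = 81179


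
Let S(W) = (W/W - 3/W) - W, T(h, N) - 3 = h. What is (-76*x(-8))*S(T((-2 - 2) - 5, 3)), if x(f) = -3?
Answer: 1710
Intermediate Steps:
T(h, N) = 3 + h
S(W) = 1 - W - 3/W (S(W) = (1 - 3/W) - W = 1 - W - 3/W)
(-76*x(-8))*S(T((-2 - 2) - 5, 3)) = (-76*(-3))*(1 - (3 + ((-2 - 2) - 5)) - 3/(3 + ((-2 - 2) - 5))) = 228*(1 - (3 + (-4 - 5)) - 3/(3 + (-4 - 5))) = 228*(1 - (3 - 9) - 3/(3 - 9)) = 228*(1 - 1*(-6) - 3/(-6)) = 228*(1 + 6 - 3*(-⅙)) = 228*(1 + 6 + ½) = 228*(15/2) = 1710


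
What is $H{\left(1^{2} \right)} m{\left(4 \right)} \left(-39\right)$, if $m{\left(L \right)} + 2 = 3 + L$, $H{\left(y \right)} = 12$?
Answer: $-2340$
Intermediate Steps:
$m{\left(L \right)} = 1 + L$ ($m{\left(L \right)} = -2 + \left(3 + L\right) = 1 + L$)
$H{\left(1^{2} \right)} m{\left(4 \right)} \left(-39\right) = 12 \left(1 + 4\right) \left(-39\right) = 12 \cdot 5 \left(-39\right) = 60 \left(-39\right) = -2340$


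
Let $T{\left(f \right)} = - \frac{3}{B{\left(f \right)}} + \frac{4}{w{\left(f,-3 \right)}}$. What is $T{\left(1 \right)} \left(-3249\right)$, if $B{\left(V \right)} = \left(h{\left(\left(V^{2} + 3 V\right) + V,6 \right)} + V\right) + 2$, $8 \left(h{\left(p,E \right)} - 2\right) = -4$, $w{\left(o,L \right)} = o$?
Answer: $-10830$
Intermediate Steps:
$h{\left(p,E \right)} = \frac{3}{2}$ ($h{\left(p,E \right)} = 2 + \frac{1}{8} \left(-4\right) = 2 - \frac{1}{2} = \frac{3}{2}$)
$B{\left(V \right)} = \frac{7}{2} + V$ ($B{\left(V \right)} = \left(\frac{3}{2} + V\right) + 2 = \frac{7}{2} + V$)
$T{\left(f \right)} = - \frac{3}{\frac{7}{2} + f} + \frac{4}{f}$
$T{\left(1 \right)} \left(-3249\right) = \frac{2 \left(14 + 1\right)}{1 \left(7 + 2 \cdot 1\right)} \left(-3249\right) = 2 \cdot 1 \frac{1}{7 + 2} \cdot 15 \left(-3249\right) = 2 \cdot 1 \cdot \frac{1}{9} \cdot 15 \left(-3249\right) = \frac{10}{3} \left(-3249\right) = -10830$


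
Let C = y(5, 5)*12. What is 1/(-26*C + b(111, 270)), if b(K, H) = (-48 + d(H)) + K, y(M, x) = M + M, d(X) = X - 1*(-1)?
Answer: -1/2786 ≈ -0.00035894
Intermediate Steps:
d(X) = 1 + X (d(X) = X + 1 = 1 + X)
y(M, x) = 2*M
C = 120 (C = (2*5)*12 = 10*12 = 120)
b(K, H) = -47 + H + K (b(K, H) = (-48 + (1 + H)) + K = (-47 + H) + K = -47 + H + K)
1/(-26*C + b(111, 270)) = 1/(-26*120 + (-47 + 270 + 111)) = 1/(-3120 + 334) = 1/(-2786) = -1/2786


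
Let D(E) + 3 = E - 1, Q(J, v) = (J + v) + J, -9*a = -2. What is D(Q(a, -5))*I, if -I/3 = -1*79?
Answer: -6083/3 ≈ -2027.7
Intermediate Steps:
a = 2/9 (a = -⅑*(-2) = 2/9 ≈ 0.22222)
Q(J, v) = v + 2*J
D(E) = -4 + E (D(E) = -3 + (E - 1) = -3 + (-1 + E) = -4 + E)
I = 237 (I = -(-3)*79 = -3*(-79) = 237)
D(Q(a, -5))*I = (-4 + (-5 + 2*(2/9)))*237 = (-4 + (-5 + 4/9))*237 = (-4 - 41/9)*237 = -77/9*237 = -6083/3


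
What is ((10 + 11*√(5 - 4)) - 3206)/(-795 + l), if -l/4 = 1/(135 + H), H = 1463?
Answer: 2544815/635207 ≈ 4.0063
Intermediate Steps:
l = -2/799 (l = -4/(135 + 1463) = -4/1598 = -4*1/1598 = -2/799 ≈ -0.0025031)
((10 + 11*√(5 - 4)) - 3206)/(-795 + l) = ((10 + 11*√(5 - 4)) - 3206)/(-795 - 2/799) = ((10 + 11*√1) - 3206)/(-635207/799) = ((10 + 11*1) - 3206)*(-799/635207) = ((10 + 11) - 3206)*(-799/635207) = (21 - 3206)*(-799/635207) = -3185*(-799/635207) = 2544815/635207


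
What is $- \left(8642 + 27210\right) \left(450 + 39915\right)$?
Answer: $-1447165980$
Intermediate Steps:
$- \left(8642 + 27210\right) \left(450 + 39915\right) = - 35852 \cdot 40365 = \left(-1\right) 1447165980 = -1447165980$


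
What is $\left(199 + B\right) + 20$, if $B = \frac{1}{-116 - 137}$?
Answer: $\frac{55406}{253} \approx 219.0$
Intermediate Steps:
$B = - \frac{1}{253}$ ($B = \frac{1}{-253} = - \frac{1}{253} \approx -0.0039526$)
$\left(199 + B\right) + 20 = \left(199 - \frac{1}{253}\right) + 20 = \frac{50346}{253} + 20 = \frac{55406}{253}$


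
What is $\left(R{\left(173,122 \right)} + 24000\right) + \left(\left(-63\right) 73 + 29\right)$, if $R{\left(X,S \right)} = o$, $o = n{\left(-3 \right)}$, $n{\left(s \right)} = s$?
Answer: $19427$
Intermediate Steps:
$o = -3$
$R{\left(X,S \right)} = -3$
$\left(R{\left(173,122 \right)} + 24000\right) + \left(\left(-63\right) 73 + 29\right) = \left(-3 + 24000\right) + \left(\left(-63\right) 73 + 29\right) = 23997 + \left(-4599 + 29\right) = 23997 - 4570 = 19427$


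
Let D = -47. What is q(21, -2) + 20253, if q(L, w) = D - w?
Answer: 20208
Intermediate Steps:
q(L, w) = -47 - w
q(21, -2) + 20253 = (-47 - 1*(-2)) + 20253 = (-47 + 2) + 20253 = -45 + 20253 = 20208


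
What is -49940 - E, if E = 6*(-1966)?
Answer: -38144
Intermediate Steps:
E = -11796
-49940 - E = -49940 - 1*(-11796) = -49940 + 11796 = -38144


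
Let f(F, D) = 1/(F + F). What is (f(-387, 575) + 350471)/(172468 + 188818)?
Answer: 271264553/279635364 ≈ 0.97007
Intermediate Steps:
f(F, D) = 1/(2*F)
(f(-387, 575) + 350471)/(172468 + 188818) = ((1/2)/(-387) + 350471)/(172468 + 188818) = ((1/2)*(-1/387) + 350471)/361286 = (-1/774 + 350471)*(1/361286) = (271264553/774)*(1/361286) = 271264553/279635364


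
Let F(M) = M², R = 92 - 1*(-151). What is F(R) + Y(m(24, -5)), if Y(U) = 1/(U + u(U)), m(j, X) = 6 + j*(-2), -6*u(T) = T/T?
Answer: 14939391/253 ≈ 59049.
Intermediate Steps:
u(T) = -⅙ (u(T) = -T/(6*T) = -⅙*1 = -⅙)
m(j, X) = 6 - 2*j
Y(U) = 1/(-⅙ + U) (Y(U) = 1/(U - ⅙) = 1/(-⅙ + U))
R = 243 (R = 92 + 151 = 243)
F(R) + Y(m(24, -5)) = 243² + 6/(-1 + 6*(6 - 2*24)) = 59049 + 6/(-1 + 6*(6 - 48)) = 59049 + 6/(-1 + 6*(-42)) = 59049 + 6/(-1 - 252) = 59049 + 6/(-253) = 59049 + 6*(-1/253) = 59049 - 6/253 = 14939391/253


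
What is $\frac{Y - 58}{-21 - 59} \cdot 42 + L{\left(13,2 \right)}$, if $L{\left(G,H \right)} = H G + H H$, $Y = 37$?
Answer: $\frac{1641}{40} \approx 41.025$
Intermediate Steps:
$L{\left(G,H \right)} = H^{2} + G H$ ($L{\left(G,H \right)} = G H + H^{2} = H^{2} + G H$)
$\frac{Y - 58}{-21 - 59} \cdot 42 + L{\left(13,2 \right)} = \frac{37 - 58}{-21 - 59} \cdot 42 + 2 \left(13 + 2\right) = - \frac{21}{-80} \cdot 42 + 2 \cdot 15 = \left(-21\right) \left(- \frac{1}{80}\right) 42 + 30 = \frac{21}{80} \cdot 42 + 30 = \frac{441}{40} + 30 = \frac{1641}{40}$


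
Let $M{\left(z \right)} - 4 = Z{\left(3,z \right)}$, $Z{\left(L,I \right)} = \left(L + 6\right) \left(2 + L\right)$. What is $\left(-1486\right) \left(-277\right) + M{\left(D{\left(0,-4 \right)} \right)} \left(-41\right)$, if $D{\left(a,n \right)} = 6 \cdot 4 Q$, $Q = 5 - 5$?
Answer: $409613$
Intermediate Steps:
$Q = 0$ ($Q = 5 - 5 = 0$)
$D{\left(a,n \right)} = 0$ ($D{\left(a,n \right)} = 6 \cdot 4 \cdot 0 = 24 \cdot 0 = 0$)
$Z{\left(L,I \right)} = \left(2 + L\right) \left(6 + L\right)$ ($Z{\left(L,I \right)} = \left(6 + L\right) \left(2 + L\right) = \left(2 + L\right) \left(6 + L\right)$)
$M{\left(z \right)} = 49$ ($M{\left(z \right)} = 4 + \left(12 + 3^{2} + 8 \cdot 3\right) = 4 + \left(12 + 9 + 24\right) = 4 + 45 = 49$)
$\left(-1486\right) \left(-277\right) + M{\left(D{\left(0,-4 \right)} \right)} \left(-41\right) = \left(-1486\right) \left(-277\right) + 49 \left(-41\right) = 411622 - 2009 = 409613$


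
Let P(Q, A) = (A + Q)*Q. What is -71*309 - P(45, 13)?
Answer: -24549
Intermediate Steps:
P(Q, A) = Q*(A + Q)
-71*309 - P(45, 13) = -71*309 - 45*(13 + 45) = -21939 - 45*58 = -21939 - 1*2610 = -21939 - 2610 = -24549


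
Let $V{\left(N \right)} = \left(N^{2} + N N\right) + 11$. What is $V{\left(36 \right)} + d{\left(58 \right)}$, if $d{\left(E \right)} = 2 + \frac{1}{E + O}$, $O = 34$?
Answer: $\frac{239661}{92} \approx 2605.0$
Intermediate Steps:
$d{\left(E \right)} = 2 + \frac{1}{34 + E}$ ($d{\left(E \right)} = 2 + \frac{1}{E + 34} = 2 + \frac{1}{34 + E}$)
$V{\left(N \right)} = 11 + 2 N^{2}$ ($V{\left(N \right)} = \left(N^{2} + N^{2}\right) + 11 = 2 N^{2} + 11 = 11 + 2 N^{2}$)
$V{\left(36 \right)} + d{\left(58 \right)} = \left(11 + 2 \cdot 36^{2}\right) + \frac{69 + 2 \cdot 58}{34 + 58} = \left(11 + 2 \cdot 1296\right) + \frac{69 + 116}{92} = \left(11 + 2592\right) + \frac{1}{92} \cdot 185 = 2603 + \frac{185}{92} = \frac{239661}{92}$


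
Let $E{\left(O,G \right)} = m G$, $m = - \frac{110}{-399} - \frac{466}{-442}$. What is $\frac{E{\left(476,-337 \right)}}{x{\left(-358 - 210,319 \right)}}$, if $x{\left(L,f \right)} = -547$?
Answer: $\frac{39522349}{48233913} \approx 0.81939$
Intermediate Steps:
$m = \frac{117277}{88179}$ ($m = \left(-110\right) \left(- \frac{1}{399}\right) - - \frac{233}{221} = \frac{110}{399} + \frac{233}{221} = \frac{117277}{88179} \approx 1.33$)
$E{\left(O,G \right)} = \frac{117277 G}{88179}$
$\frac{E{\left(476,-337 \right)}}{x{\left(-358 - 210,319 \right)}} = \frac{\frac{117277}{88179} \left(-337\right)}{-547} = \left(- \frac{39522349}{88179}\right) \left(- \frac{1}{547}\right) = \frac{39522349}{48233913}$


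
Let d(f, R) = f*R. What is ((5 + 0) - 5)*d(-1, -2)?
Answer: 0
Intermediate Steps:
d(f, R) = R*f
((5 + 0) - 5)*d(-1, -2) = ((5 + 0) - 5)*(-2*(-1)) = (5 - 5)*2 = 0*2 = 0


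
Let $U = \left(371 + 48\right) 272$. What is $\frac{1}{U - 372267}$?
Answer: $- \frac{1}{258299} \approx -3.8715 \cdot 10^{-6}$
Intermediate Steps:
$U = 113968$ ($U = 419 \cdot 272 = 113968$)
$\frac{1}{U - 372267} = \frac{1}{113968 - 372267} = \frac{1}{-258299} = - \frac{1}{258299}$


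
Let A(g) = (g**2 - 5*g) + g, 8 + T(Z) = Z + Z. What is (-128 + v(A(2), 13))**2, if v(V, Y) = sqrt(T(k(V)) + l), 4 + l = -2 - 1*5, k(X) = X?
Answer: 16357 - 768*I*sqrt(3) ≈ 16357.0 - 1330.2*I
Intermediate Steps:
T(Z) = -8 + 2*Z (T(Z) = -8 + (Z + Z) = -8 + 2*Z)
l = -11 (l = -4 + (-2 - 1*5) = -4 + (-2 - 5) = -4 - 7 = -11)
A(g) = g**2 - 4*g
v(V, Y) = sqrt(-19 + 2*V) (v(V, Y) = sqrt((-8 + 2*V) - 11) = sqrt(-19 + 2*V))
(-128 + v(A(2), 13))**2 = (-128 + sqrt(-19 + 2*(2*(-4 + 2))))**2 = (-128 + sqrt(-19 + 2*(2*(-2))))**2 = (-128 + sqrt(-19 + 2*(-4)))**2 = (-128 + sqrt(-19 - 8))**2 = (-128 + sqrt(-27))**2 = (-128 + 3*I*sqrt(3))**2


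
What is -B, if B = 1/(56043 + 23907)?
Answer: -1/79950 ≈ -1.2508e-5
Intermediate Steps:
B = 1/79950 ≈ 1.2508e-5
-B = -1*1/79950 = -1/79950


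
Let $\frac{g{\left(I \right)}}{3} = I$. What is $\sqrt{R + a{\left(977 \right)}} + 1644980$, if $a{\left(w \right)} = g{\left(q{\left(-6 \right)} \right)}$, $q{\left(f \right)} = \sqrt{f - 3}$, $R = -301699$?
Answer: $1644980 + \sqrt{-301699 + 9 i} \approx 1.645 \cdot 10^{6} + 549.27 i$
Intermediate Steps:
$q{\left(f \right)} = \sqrt{-3 + f}$
$g{\left(I \right)} = 3 I$
$a{\left(w \right)} = 9 i$ ($a{\left(w \right)} = 3 \sqrt{-3 - 6} = 3 \sqrt{-9} = 3 \cdot 3 i = 9 i$)
$\sqrt{R + a{\left(977 \right)}} + 1644980 = \sqrt{-301699 + 9 i} + 1644980 = 1644980 + \sqrt{-301699 + 9 i}$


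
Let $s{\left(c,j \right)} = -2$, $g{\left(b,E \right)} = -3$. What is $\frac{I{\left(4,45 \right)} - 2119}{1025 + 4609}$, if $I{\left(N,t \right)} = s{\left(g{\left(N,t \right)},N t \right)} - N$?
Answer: $- \frac{2125}{5634} \approx -0.37717$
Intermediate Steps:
$I{\left(N,t \right)} = -2 - N$
$\frac{I{\left(4,45 \right)} - 2119}{1025 + 4609} = \frac{\left(-2 - 4\right) - 2119}{1025 + 4609} = \frac{\left(-2 - 4\right) - 2119}{5634} = \left(-6 - 2119\right) \frac{1}{5634} = \left(-2125\right) \frac{1}{5634} = - \frac{2125}{5634}$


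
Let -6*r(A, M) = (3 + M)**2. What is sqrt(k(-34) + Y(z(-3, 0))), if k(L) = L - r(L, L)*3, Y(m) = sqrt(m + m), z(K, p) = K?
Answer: sqrt(1786 + 4*I*sqrt(6))/2 ≈ 21.131 + 0.057961*I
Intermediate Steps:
r(A, M) = -(3 + M)**2/6
Y(m) = sqrt(2)*sqrt(m) (Y(m) = sqrt(2*m) = sqrt(2)*sqrt(m))
k(L) = L + (3 + L)**2/2 (k(L) = L - (-(3 + L)**2/6)*3 = L - (-1)*(3 + L)**2/2 = L + (3 + L)**2/2)
sqrt(k(-34) + Y(z(-3, 0))) = sqrt((-34 + (3 - 34)**2/2) + sqrt(2)*sqrt(-3)) = sqrt((-34 + (1/2)*(-31)**2) + sqrt(2)*(I*sqrt(3))) = sqrt((-34 + (1/2)*961) + I*sqrt(6)) = sqrt((-34 + 961/2) + I*sqrt(6)) = sqrt(893/2 + I*sqrt(6))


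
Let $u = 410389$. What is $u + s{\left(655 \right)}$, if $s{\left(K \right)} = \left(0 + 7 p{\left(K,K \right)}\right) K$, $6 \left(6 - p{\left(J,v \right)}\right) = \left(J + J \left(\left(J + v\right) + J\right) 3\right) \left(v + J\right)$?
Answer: $- \frac{11597900155303}{3} \approx -3.866 \cdot 10^{12}$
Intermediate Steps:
$p{\left(J,v \right)} = 6 - \frac{\left(J + v\right) \left(J + 3 J \left(v + 2 J\right)\right)}{6}$ ($p{\left(J,v \right)} = 6 - \frac{\left(J + J \left(\left(J + v\right) + J\right) 3\right) \left(v + J\right)}{6} = 6 - \frac{\left(J + J \left(v + 2 J\right) 3\right) \left(J + v\right)}{6} = 6 - \frac{\left(J + 3 J \left(v + 2 J\right)\right) \left(J + v\right)}{6} = 6 - \frac{\left(J + v\right) \left(J + 3 J \left(v + 2 J\right)\right)}{6}$)
$s{\left(K \right)} = K \left(42 - 21 K^{3} - \frac{7 K^{2}}{3}\right)$ ($s{\left(K \right)} = \left(0 + 7 \left(6 - K^{3} - \frac{K^{2}}{6} - \frac{3 K K^{2}}{2} - \frac{K K^{2}}{2} - \frac{K K}{6}\right)\right) K = \left(0 + 7 \left(6 - K^{3} - \frac{K^{2}}{6} - \frac{3 K^{3}}{2} - \frac{K^{3}}{2} - \frac{K^{2}}{6}\right)\right) K = \left(0 + 7 \left(6 - 3 K^{3} - \frac{K^{2}}{3}\right)\right) K = \left(0 - \left(-42 + 21 K^{3} + \frac{7 K^{2}}{3}\right)\right) K = \left(42 - 21 K^{3} - \frac{7 K^{2}}{3}\right) K = K \left(42 - 21 K^{3} - \frac{7 K^{2}}{3}\right)$)
$u + s{\left(655 \right)} = 410389 + \frac{7}{3} \cdot 655 \left(18 - 655^{2} - 9 \cdot 655^{3}\right) = 410389 + \frac{7}{3} \cdot 655 \left(18 - 429025 - 2529102375\right) = 410389 + \frac{7}{3} \cdot 655 \left(-2529531382\right) = 410389 - \frac{11597901386470}{3} = - \frac{11597900155303}{3}$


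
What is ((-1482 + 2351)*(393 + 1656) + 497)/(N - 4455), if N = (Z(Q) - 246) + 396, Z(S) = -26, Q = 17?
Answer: -29198/71 ≈ -411.24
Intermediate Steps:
N = 124 (N = (-26 - 246) + 396 = -272 + 396 = 124)
((-1482 + 2351)*(393 + 1656) + 497)/(N - 4455) = ((-1482 + 2351)*(393 + 1656) + 497)/(124 - 4455) = (869*2049 + 497)/(-4331) = (1780581 + 497)*(-1/4331) = 1781078*(-1/4331) = -29198/71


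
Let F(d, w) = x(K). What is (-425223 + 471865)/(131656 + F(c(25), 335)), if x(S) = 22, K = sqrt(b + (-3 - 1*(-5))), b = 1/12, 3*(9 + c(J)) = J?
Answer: 23321/65839 ≈ 0.35421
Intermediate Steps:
c(J) = -9 + J/3
b = 1/12 (b = 1*(1/12) = 1/12 ≈ 0.083333)
K = 5*sqrt(3)/6 (K = sqrt(1/12 + (-3 - 1*(-5))) = sqrt(1/12 + (-3 + 5)) = sqrt(1/12 + 2) = sqrt(25/12) = 5*sqrt(3)/6 ≈ 1.4434)
F(d, w) = 22
(-425223 + 471865)/(131656 + F(c(25), 335)) = (-425223 + 471865)/(131656 + 22) = 46642/131678 = 46642*(1/131678) = 23321/65839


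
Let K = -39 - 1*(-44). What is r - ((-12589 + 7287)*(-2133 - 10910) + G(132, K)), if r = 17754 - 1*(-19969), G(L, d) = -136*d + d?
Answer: -69115588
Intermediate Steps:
K = 5 (K = -39 + 44 = 5)
G(L, d) = -135*d
r = 37723 (r = 17754 + 19969 = 37723)
r - ((-12589 + 7287)*(-2133 - 10910) + G(132, K)) = 37723 - ((-12589 + 7287)*(-2133 - 10910) - 135*5) = 37723 - (-5302*(-13043) - 675) = 37723 - (69153986 - 675) = 37723 - 1*69153311 = 37723 - 69153311 = -69115588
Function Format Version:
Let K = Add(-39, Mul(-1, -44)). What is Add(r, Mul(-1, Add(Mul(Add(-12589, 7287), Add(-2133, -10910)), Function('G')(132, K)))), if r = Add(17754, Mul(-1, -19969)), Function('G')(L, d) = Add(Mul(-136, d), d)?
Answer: -69115588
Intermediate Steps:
K = 5 (K = Add(-39, 44) = 5)
Function('G')(L, d) = Mul(-135, d)
r = 37723 (r = Add(17754, 19969) = 37723)
Add(r, Mul(-1, Add(Mul(Add(-12589, 7287), Add(-2133, -10910)), Function('G')(132, K)))) = Add(37723, Mul(-1, Add(Mul(Add(-12589, 7287), Add(-2133, -10910)), Mul(-135, 5)))) = Add(37723, Mul(-1, Add(Mul(-5302, -13043), -675))) = Add(37723, Mul(-1, Add(69153986, -675))) = Add(37723, Mul(-1, 69153311)) = Add(37723, -69153311) = -69115588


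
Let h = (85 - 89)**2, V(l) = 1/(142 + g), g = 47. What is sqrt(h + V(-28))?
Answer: 55*sqrt(21)/63 ≈ 4.0007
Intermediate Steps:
V(l) = 1/189 (V(l) = 1/(142 + 47) = 1/189)
h = 16 (h = (-4)**2 = 16)
sqrt(h + V(-28)) = sqrt(16 + 1/189) = sqrt(3025/189) = 55*sqrt(21)/63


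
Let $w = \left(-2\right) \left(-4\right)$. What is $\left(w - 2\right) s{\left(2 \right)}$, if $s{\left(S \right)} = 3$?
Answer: $18$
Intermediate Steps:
$w = 8$
$\left(w - 2\right) s{\left(2 \right)} = \left(8 - 2\right) 3 = 6 \cdot 3 = 18$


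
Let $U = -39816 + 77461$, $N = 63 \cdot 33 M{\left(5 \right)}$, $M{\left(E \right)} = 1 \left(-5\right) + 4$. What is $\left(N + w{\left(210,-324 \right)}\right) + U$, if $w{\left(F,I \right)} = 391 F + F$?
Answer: $117886$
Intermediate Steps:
$w{\left(F,I \right)} = 392 F$
$M{\left(E \right)} = -1$ ($M{\left(E \right)} = -5 + 4 = -1$)
$N = -2079$ ($N = 63 \cdot 33 \left(-1\right) = 2079 \left(-1\right) = -2079$)
$U = 37645$
$\left(N + w{\left(210,-324 \right)}\right) + U = \left(-2079 + 392 \cdot 210\right) + 37645 = \left(-2079 + 82320\right) + 37645 = 80241 + 37645 = 117886$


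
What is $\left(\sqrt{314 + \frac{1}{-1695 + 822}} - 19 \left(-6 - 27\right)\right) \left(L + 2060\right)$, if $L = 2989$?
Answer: $3165723 + \frac{1683 \sqrt{26589737}}{97} \approx 3.2552 \cdot 10^{6}$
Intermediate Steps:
$\left(\sqrt{314 + \frac{1}{-1695 + 822}} - 19 \left(-6 - 27\right)\right) \left(L + 2060\right) = \left(\sqrt{314 + \frac{1}{-1695 + 822}} - 19 \left(-6 - 27\right)\right) \left(2989 + 2060\right) = \left(\sqrt{314 + \frac{1}{-873}} - -627\right) 5049 = \left(\sqrt{314 - \frac{1}{873}} + 627\right) 5049 = \left(\sqrt{\frac{274121}{873}} + 627\right) 5049 = \left(\frac{\sqrt{26589737}}{291} + 627\right) 5049 = \left(627 + \frac{\sqrt{26589737}}{291}\right) 5049 = 3165723 + \frac{1683 \sqrt{26589737}}{97}$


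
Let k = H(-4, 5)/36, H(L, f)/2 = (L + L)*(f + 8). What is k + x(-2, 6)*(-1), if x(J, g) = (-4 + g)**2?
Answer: -88/9 ≈ -9.7778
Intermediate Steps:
H(L, f) = 4*L*(8 + f) (H(L, f) = 2*((L + L)*(f + 8)) = 2*((2*L)*(8 + f)) = 2*(2*L*(8 + f)) = 4*L*(8 + f))
k = -52/9 (k = (4*(-4)*(8 + 5))/36 = (4*(-4)*13)*(1/36) = -208*1/36 = -52/9 ≈ -5.7778)
k + x(-2, 6)*(-1) = -52/9 + (-4 + 6)**2*(-1) = -52/9 + 2**2*(-1) = -52/9 + 4*(-1) = -52/9 - 4 = -88/9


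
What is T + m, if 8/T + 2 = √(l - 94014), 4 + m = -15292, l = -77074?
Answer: -654255812/42773 - 136*I*√37/42773 ≈ -15296.0 - 0.019341*I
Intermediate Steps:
m = -15296 (m = -4 - 15292 = -15296)
T = 8/(-2 + 68*I*√37) (T = 8/(-2 + √(-77074 - 94014)) = 8/(-2 + √(-171088)) = 8/(-2 + 68*I*√37) ≈ -9.3517e-5 - 0.019341*I)
T + m = (-4/42773 - 136*I*√37/42773) - 15296 = -654255812/42773 - 136*I*√37/42773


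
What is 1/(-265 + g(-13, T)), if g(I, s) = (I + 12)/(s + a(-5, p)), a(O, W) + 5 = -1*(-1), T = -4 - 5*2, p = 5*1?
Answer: -18/4769 ≈ -0.0037744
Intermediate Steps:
p = 5
T = -14 (T = -4 - 10 = -14)
a(O, W) = -4 (a(O, W) = -5 - 1*(-1) = -5 + 1 = -4)
g(I, s) = (12 + I)/(-4 + s) (g(I, s) = (I + 12)/(s - 4) = (12 + I)/(-4 + s))
1/(-265 + g(-13, T)) = 1/(-265 + (12 - 13)/(-4 - 14)) = 1/(-265 - 1/(-18)) = 1/(-265 - 1/18*(-1)) = 1/(-265 + 1/18) = 1/(-4769/18) = -18/4769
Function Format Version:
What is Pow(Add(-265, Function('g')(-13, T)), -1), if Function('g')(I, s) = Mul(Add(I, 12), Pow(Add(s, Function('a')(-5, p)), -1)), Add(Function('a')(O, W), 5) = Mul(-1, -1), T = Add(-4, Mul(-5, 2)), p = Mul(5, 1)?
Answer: Rational(-18, 4769) ≈ -0.0037744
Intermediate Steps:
p = 5
T = -14 (T = Add(-4, -10) = -14)
Function('a')(O, W) = -4 (Function('a')(O, W) = Add(-5, Mul(-1, -1)) = Add(-5, 1) = -4)
Function('g')(I, s) = Mul(Pow(Add(-4, s), -1), Add(12, I)) (Function('g')(I, s) = Mul(Add(I, 12), Pow(Add(s, -4), -1)) = Mul(Add(12, I), Pow(Add(-4, s), -1)) = Mul(Pow(Add(-4, s), -1), Add(12, I)))
Pow(Add(-265, Function('g')(-13, T)), -1) = Pow(Add(-265, Mul(Pow(Add(-4, -14), -1), Add(12, -13))), -1) = Pow(Add(-265, Mul(Pow(-18, -1), -1)), -1) = Pow(Add(-265, Mul(Rational(-1, 18), -1)), -1) = Pow(Add(-265, Rational(1, 18)), -1) = Pow(Rational(-4769, 18), -1) = Rational(-18, 4769)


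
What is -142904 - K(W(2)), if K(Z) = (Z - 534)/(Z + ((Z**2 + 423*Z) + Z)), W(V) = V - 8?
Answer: -59876866/419 ≈ -1.4290e+5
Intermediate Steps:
W(V) = -8 + V
K(Z) = (-534 + Z)/(Z**2 + 425*Z) (K(Z) = (-534 + Z)/(Z + (Z**2 + 424*Z)) = (-534 + Z)/(Z**2 + 425*Z))
-142904 - K(W(2)) = -142904 - (-534 + (-8 + 2))/((-8 + 2)*(425 + (-8 + 2))) = -142904 - (-534 - 6)/((-6)*(425 - 6)) = -142904 - (-1)*(-540)/(6*419) = -142904 - 1*90/419 = -142904 - 90/419 = -59876866/419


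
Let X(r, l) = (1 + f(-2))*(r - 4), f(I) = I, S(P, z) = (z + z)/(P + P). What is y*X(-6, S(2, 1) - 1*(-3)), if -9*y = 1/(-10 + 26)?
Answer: -5/72 ≈ -0.069444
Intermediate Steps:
S(P, z) = z/P (S(P, z) = (2*z)/((2*P)) = (2*z)*(1/(2*P)) = z/P)
X(r, l) = 4 - r (X(r, l) = (1 - 2)*(r - 4) = -(-4 + r) = 4 - r)
y = -1/144 (y = -1/(9*(-10 + 26)) = -⅑/16 = -⅑*1/16 = -1/144 ≈ -0.0069444)
y*X(-6, S(2, 1) - 1*(-3)) = -(4 - 1*(-6))/144 = -(4 + 6)/144 = -1/144*10 = -5/72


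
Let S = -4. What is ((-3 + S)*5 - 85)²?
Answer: 14400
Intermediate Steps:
((-3 + S)*5 - 85)² = ((-3 - 4)*5 - 85)² = (-7*5 - 85)² = (-35 - 85)² = (-120)² = 14400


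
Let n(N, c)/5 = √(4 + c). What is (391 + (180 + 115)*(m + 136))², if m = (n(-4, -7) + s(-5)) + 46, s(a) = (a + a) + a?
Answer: 2459191461 + 146485200*I*√3 ≈ 2.4592e+9 + 2.5372e+8*I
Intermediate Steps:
s(a) = 3*a (s(a) = 2*a + a = 3*a)
n(N, c) = 5*√(4 + c)
m = 31 + 5*I*√3 (m = (5*√(4 - 7) + 3*(-5)) + 46 = (5*√(-3) - 15) + 46 = (5*(I*√3) - 15) + 46 = (5*I*√3 - 15) + 46 = (-15 + 5*I*√3) + 46 = 31 + 5*I*√3 ≈ 31.0 + 8.6602*I)
(391 + (180 + 115)*(m + 136))² = (391 + (180 + 115)*((31 + 5*I*√3) + 136))² = (391 + 295*(167 + 5*I*√3))² = (391 + (49265 + 1475*I*√3))² = (49656 + 1475*I*√3)²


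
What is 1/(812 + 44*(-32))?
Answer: -1/596 ≈ -0.0016779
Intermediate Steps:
1/(812 + 44*(-32)) = 1/(812 - 1408) = 1/(-596) = -1/596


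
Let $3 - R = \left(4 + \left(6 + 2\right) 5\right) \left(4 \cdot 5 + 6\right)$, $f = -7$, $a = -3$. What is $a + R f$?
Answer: $7984$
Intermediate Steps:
$R = -1141$ ($R = 3 - \left(4 + \left(6 + 2\right) 5\right) \left(4 \cdot 5 + 6\right) = 3 - \left(4 + 8 \cdot 5\right) \left(20 + 6\right) = 3 - \left(4 + 40\right) 26 = 3 - 44 \cdot 26 = 3 - 1144 = -1141$)
$a + R f = -3 - -7987 = -3 + 7987 = 7984$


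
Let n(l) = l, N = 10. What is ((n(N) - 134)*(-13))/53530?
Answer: 806/26765 ≈ 0.030114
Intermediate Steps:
((n(N) - 134)*(-13))/53530 = ((10 - 134)*(-13))/53530 = -124*(-13)*(1/53530) = 1612*(1/53530) = 806/26765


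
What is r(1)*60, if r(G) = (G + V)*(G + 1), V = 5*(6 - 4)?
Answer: 1320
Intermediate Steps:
V = 10 (V = 5*2 = 10)
r(G) = (1 + G)*(10 + G) (r(G) = (G + 10)*(G + 1) = (10 + G)*(1 + G) = (1 + G)*(10 + G))
r(1)*60 = (10 + 1**2 + 11*1)*60 = (10 + 1 + 11)*60 = 22*60 = 1320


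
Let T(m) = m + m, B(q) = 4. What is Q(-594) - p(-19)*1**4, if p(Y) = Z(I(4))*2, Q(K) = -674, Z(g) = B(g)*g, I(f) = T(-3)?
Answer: -626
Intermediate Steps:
T(m) = 2*m
I(f) = -6 (I(f) = 2*(-3) = -6)
Z(g) = 4*g
p(Y) = -48 (p(Y) = (4*(-6))*2 = -24*2 = -48)
Q(-594) - p(-19)*1**4 = -674 - (-48)*1**4 = -674 - (-48) = -674 - 1*(-48) = -674 + 48 = -626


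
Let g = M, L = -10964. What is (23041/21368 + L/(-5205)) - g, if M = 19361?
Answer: -2152984731683/111220440 ≈ -19358.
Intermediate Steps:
g = 19361
(23041/21368 + L/(-5205)) - g = (23041/21368 - 10964/(-5205)) - 1*19361 = (23041*(1/21368) - 10964*(-1/5205)) - 19361 = (23041/21368 + 10964/5205) - 19361 = 354207157/111220440 - 19361 = -2152984731683/111220440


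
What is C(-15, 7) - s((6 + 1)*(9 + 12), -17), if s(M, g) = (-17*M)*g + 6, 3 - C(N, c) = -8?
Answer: -42478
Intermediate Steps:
C(N, c) = 11 (C(N, c) = 3 - 1*(-8) = 3 + 8 = 11)
s(M, g) = 6 - 17*M*g (s(M, g) = -17*M*g + 6 = 6 - 17*M*g)
C(-15, 7) - s((6 + 1)*(9 + 12), -17) = 11 - (6 - 17*(6 + 1)*(9 + 12)*(-17)) = 11 - (6 - 17*7*21*(-17)) = 11 - (6 - 17*147*(-17)) = 11 - (6 + 42483) = 11 - 1*42489 = 11 - 42489 = -42478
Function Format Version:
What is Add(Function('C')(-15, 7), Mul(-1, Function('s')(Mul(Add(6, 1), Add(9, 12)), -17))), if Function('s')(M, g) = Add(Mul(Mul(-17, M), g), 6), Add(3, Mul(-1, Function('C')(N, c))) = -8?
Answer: -42478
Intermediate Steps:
Function('C')(N, c) = 11 (Function('C')(N, c) = Add(3, Mul(-1, -8)) = Add(3, 8) = 11)
Function('s')(M, g) = Add(6, Mul(-17, M, g)) (Function('s')(M, g) = Add(Mul(-17, M, g), 6) = Add(6, Mul(-17, M, g)))
Add(Function('C')(-15, 7), Mul(-1, Function('s')(Mul(Add(6, 1), Add(9, 12)), -17))) = Add(11, Mul(-1, Add(6, Mul(-17, Mul(Add(6, 1), Add(9, 12)), -17)))) = Add(11, Mul(-1, Add(6, Mul(-17, Mul(7, 21), -17)))) = Add(11, Mul(-1, Add(6, Mul(-17, 147, -17)))) = Add(11, Mul(-1, Add(6, 42483))) = Add(11, Mul(-1, 42489)) = Add(11, -42489) = -42478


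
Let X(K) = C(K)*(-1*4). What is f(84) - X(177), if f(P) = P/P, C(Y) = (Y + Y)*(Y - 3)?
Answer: 246385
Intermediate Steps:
C(Y) = 2*Y*(-3 + Y) (C(Y) = (2*Y)*(-3 + Y) = 2*Y*(-3 + Y))
f(P) = 1
X(K) = -8*K*(-3 + K) (X(K) = (2*K*(-3 + K))*(-1*4) = (2*K*(-3 + K))*(-4) = -8*K*(-3 + K))
f(84) - X(177) = 1 - 8*177*(3 - 1*177) = 1 - 8*177*(3 - 177) = 1 - 8*177*(-174) = 1 - 1*(-246384) = 1 + 246384 = 246385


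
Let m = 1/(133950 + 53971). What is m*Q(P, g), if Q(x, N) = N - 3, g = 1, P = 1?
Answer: -2/187921 ≈ -1.0643e-5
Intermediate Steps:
Q(x, N) = -3 + N
m = 1/187921 ≈ 5.3214e-6
m*Q(P, g) = (-3 + 1)/187921 = (1/187921)*(-2) = -2/187921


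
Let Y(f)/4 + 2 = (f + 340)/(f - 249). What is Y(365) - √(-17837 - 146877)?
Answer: 473/29 - I*√164714 ≈ 16.31 - 405.85*I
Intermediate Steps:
Y(f) = -8 + 4*(340 + f)/(-249 + f) (Y(f) = -8 + 4*((f + 340)/(f - 249)) = -8 + 4*((340 + f)/(-249 + f)) = -8 + 4*(340 + f)/(-249 + f))
Y(365) - √(-17837 - 146877) = 4*(838 - 1*365)/(-249 + 365) - √(-17837 - 146877) = 4*(838 - 365)/116 - √(-164714) = 4*(1/116)*473 - I*√164714 = 473/29 - I*√164714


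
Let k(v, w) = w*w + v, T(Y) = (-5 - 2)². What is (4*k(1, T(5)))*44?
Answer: 422752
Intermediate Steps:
T(Y) = 49 (T(Y) = (-7)² = 49)
k(v, w) = v + w² (k(v, w) = w² + v = v + w²)
(4*k(1, T(5)))*44 = (4*(1 + 49²))*44 = (4*(1 + 2401))*44 = (4*2402)*44 = 9608*44 = 422752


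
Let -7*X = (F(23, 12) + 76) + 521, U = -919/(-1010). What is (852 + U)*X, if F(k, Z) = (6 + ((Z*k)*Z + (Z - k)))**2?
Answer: -4710712840697/3535 ≈ -1.3326e+9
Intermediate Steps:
U = 919/1010 (U = -919*(-1/1010) = 919/1010 ≈ 0.90990)
F(k, Z) = (6 + Z - k + k*Z**2)**2 (F(k, Z) = (6 + (k*Z**2 + (Z - k)))**2 = (6 + (Z - k + k*Z**2))**2 = (6 + Z - k + k*Z**2)**2)
X = -10936846/7 (X = -(((6 + 12 - 1*23 + 23*12**2)**2 + 76) + 521)/7 = -(((6 + 12 - 23 + 23*144)**2 + 76) + 521)/7 = -(((6 + 12 - 23 + 3312)**2 + 76) + 521)/7 = -((3307**2 + 76) + 521)/7 = -((10936249 + 76) + 521)/7 = -(10936325 + 521)/7 = -1/7*10936846 = -10936846/7 ≈ -1.5624e+6)
(852 + U)*X = (852 + 919/1010)*(-10936846/7) = (861439/1010)*(-10936846/7) = -4710712840697/3535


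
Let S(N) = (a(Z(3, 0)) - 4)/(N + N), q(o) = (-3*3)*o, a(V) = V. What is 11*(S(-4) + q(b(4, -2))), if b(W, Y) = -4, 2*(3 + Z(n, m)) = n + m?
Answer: 6457/16 ≈ 403.56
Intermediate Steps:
Z(n, m) = -3 + m/2 + n/2 (Z(n, m) = -3 + (n + m)/2 = -3 + (m + n)/2 = -3 + (m/2 + n/2) = -3 + m/2 + n/2)
q(o) = -9*o
S(N) = -11/(4*N) (S(N) = ((-3 + (½)*0 + (½)*3) - 4)/(N + N) = ((-3 + 0 + 3/2) - 4)/((2*N)) = (-3/2 - 4)*(1/(2*N)) = -11/(4*N))
11*(S(-4) + q(b(4, -2))) = 11*(-11/4/(-4) - 9*(-4)) = 11*(-11/4*(-¼) + 36) = 11*(11/16 + 36) = 11*(587/16) = 6457/16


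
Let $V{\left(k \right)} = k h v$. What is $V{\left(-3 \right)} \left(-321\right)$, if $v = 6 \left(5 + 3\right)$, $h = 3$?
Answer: $138672$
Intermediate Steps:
$v = 48$ ($v = 6 \cdot 8 = 48$)
$V{\left(k \right)} = 144 k$ ($V{\left(k \right)} = k 3 \cdot 48 = 3 k 48 = 144 k$)
$V{\left(-3 \right)} \left(-321\right) = 144 \left(-3\right) \left(-321\right) = \left(-432\right) \left(-321\right) = 138672$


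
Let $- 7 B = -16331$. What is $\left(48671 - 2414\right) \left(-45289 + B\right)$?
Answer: $-1987015692$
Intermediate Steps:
$B = 2333$ ($B = \left(- \frac{1}{7}\right) \left(-16331\right) = 2333$)
$\left(48671 - 2414\right) \left(-45289 + B\right) = \left(48671 - 2414\right) \left(-45289 + 2333\right) = 46257 \left(-42956\right) = -1987015692$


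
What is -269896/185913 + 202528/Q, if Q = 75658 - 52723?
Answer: 10487507768/1421304885 ≈ 7.3788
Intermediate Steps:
Q = 22935
-269896/185913 + 202528/Q = -269896/185913 + 202528/22935 = 10487507768/1421304885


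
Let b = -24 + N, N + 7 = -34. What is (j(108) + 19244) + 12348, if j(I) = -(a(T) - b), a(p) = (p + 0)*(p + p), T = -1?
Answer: 31525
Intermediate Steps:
N = -41 (N = -7 - 34 = -41)
a(p) = 2*p**2 (a(p) = p*(2*p) = 2*p**2)
b = -65 (b = -24 - 41 = -65)
j(I) = -67 (j(I) = -(2*(-1)**2 - 1*(-65)) = -(2*1 + 65) = -(2 + 65) = -1*67 = -67)
(j(108) + 19244) + 12348 = (-67 + 19244) + 12348 = 19177 + 12348 = 31525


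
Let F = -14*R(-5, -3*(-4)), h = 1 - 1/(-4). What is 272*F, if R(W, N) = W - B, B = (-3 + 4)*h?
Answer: 23800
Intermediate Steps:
h = 5/4 (h = 1 - 1*(-¼) = 1 + ¼ = 5/4 ≈ 1.2500)
B = 5/4 (B = (-3 + 4)*(5/4) = 1*(5/4) = 5/4 ≈ 1.2500)
R(W, N) = -5/4 + W (R(W, N) = W - 1*5/4 = W - 5/4 = -5/4 + W)
F = 175/2 (F = -14*(-5/4 - 5) = -14*(-25/4) = 175/2 ≈ 87.500)
272*F = 272*(175/2) = 23800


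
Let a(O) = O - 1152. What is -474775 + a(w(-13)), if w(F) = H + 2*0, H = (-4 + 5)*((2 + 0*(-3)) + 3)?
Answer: -475922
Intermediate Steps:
H = 5 (H = 1*((2 + 0) + 3) = 1*(2 + 3) = 1*5 = 5)
w(F) = 5 (w(F) = 5 + 2*0 = 5 + 0 = 5)
a(O) = -1152 + O
-474775 + a(w(-13)) = -474775 + (-1152 + 5) = -474775 - 1147 = -475922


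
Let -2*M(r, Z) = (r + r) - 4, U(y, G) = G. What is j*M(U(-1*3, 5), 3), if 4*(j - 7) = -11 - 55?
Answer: 57/2 ≈ 28.500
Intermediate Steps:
M(r, Z) = 2 - r (M(r, Z) = -((r + r) - 4)/2 = -(2*r - 4)/2 = -(-4 + 2*r)/2 = 2 - r)
j = -19/2 (j = 7 + (-11 - 55)/4 = 7 + (¼)*(-66) = 7 - 33/2 = -19/2 ≈ -9.5000)
j*M(U(-1*3, 5), 3) = -19*(2 - 1*5)/2 = -19*(2 - 5)/2 = -19/2*(-3) = 57/2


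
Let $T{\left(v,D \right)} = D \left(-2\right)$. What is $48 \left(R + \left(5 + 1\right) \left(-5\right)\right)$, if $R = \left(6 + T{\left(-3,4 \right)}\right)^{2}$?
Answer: $-1248$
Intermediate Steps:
$T{\left(v,D \right)} = - 2 D$
$R = 4$ ($R = \left(6 - 8\right)^{2} = \left(-2\right)^{2} = 4$)
$48 \left(R + \left(5 + 1\right) \left(-5\right)\right) = 48 \left(4 + \left(5 + 1\right) \left(-5\right)\right) = 48 \left(4 + 6 \left(-5\right)\right) = 48 \left(4 - 30\right) = 48 \left(-26\right) = -1248$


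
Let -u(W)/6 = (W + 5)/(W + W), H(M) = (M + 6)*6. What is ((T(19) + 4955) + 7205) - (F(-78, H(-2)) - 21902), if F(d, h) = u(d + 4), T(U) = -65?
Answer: 2515985/74 ≈ 34000.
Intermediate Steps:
H(M) = 36 + 6*M (H(M) = (6 + M)*6 = 36 + 6*M)
u(W) = -3*(5 + W)/W (u(W) = -6*(W + 5)/(W + W) = -6*(5 + W)/(2*W) = -6*(5 + W)*1/(2*W) = -3*(5 + W)/W)
F(d, h) = -3 - 15/(4 + d) (F(d, h) = -3 - 15/(d + 4) = -3 - 15/(4 + d))
((T(19) + 4955) + 7205) - (F(-78, H(-2)) - 21902) = ((-65 + 4955) + 7205) - (3*(-9 - 1*(-78))/(4 - 78) - 21902) = (4890 + 7205) - (3*(-9 + 78)/(-74) - 21902) = 12095 - (3*(-1/74)*69 - 21902) = 12095 - (-207/74 - 21902) = 12095 - 1*(-1620955/74) = 12095 + 1620955/74 = 2515985/74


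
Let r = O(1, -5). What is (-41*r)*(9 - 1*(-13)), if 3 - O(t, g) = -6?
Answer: -8118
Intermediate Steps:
O(t, g) = 9 (O(t, g) = 3 - 1*(-6) = 3 + 6 = 9)
r = 9
(-41*r)*(9 - 1*(-13)) = (-41*9)*(9 - 1*(-13)) = -369*(9 + 13) = -369*22 = -8118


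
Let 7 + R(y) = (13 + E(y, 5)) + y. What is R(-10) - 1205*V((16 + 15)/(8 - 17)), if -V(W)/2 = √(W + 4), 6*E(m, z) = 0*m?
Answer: -4 + 2410*√5/3 ≈ 1792.3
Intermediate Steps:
E(m, z) = 0 (E(m, z) = (0*m)/6 = (⅙)*0 = 0)
R(y) = 6 + y (R(y) = -7 + ((13 + 0) + y) = -7 + (13 + y) = 6 + y)
V(W) = -2*√(4 + W) (V(W) = -2*√(W + 4) = -2*√(4 + W))
R(-10) - 1205*V((16 + 15)/(8 - 17)) = (6 - 10) - (-2410)*√(4 + (16 + 15)/(8 - 17)) = -4 - (-2410)*√(4 + 31/(-9)) = -4 - (-2410)*√(4 + 31*(-⅑)) = -4 - (-2410)*√(4 - 31/9) = -4 - (-2410)*√(5/9) = -4 - (-2410)*√5/3 = -4 + 2410*√5/3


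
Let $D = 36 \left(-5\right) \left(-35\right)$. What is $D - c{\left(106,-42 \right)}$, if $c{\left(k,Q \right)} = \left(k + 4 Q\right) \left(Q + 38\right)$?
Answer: $6052$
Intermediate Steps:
$c{\left(k,Q \right)} = \left(38 + Q\right) \left(k + 4 Q\right)$ ($c{\left(k,Q \right)} = \left(k + 4 Q\right) \left(38 + Q\right) = \left(38 + Q\right) \left(k + 4 Q\right)$)
$D = 6300$ ($D = \left(-180\right) \left(-35\right) = 6300$)
$D - c{\left(106,-42 \right)} = 6300 - \left(4 \left(-42\right)^{2} + 38 \cdot 106 + 152 \left(-42\right) - 4452\right) = 6300 - \left(4 \cdot 1764 + 4028 - 6384 - 4452\right) = 6300 - \left(7056 + 4028 - 6384 - 4452\right) = 6300 - 248 = 6052$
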